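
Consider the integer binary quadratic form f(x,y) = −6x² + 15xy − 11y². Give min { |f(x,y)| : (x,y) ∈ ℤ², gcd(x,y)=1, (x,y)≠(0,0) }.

translate: b→-3 (≡-15 mod 12), so (6,-15,11)→(6,-3,2)
flip: (6,-3,2)→(2,3,6)
translate: b→-1 (≡3 mod 4), so (2,3,6)→(2,-1,5)
reduced (well bottom): (2,-1,5) with a≤c, −a<b≤a
well minimum |f| = |-2| = 2 (negative-definite)

2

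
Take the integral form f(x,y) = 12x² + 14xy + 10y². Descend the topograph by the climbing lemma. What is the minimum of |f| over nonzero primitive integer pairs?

translate: b→-10 (≡14 mod 24), so (12,14,10)→(12,-10,8)
flip: (12,-10,8)→(8,10,12)
translate: b→-6 (≡10 mod 16), so (8,10,12)→(8,-6,10)
reduced (well bottom): (8,-6,10) with a≤c, −a<b≤a
well minimum = a = 8

8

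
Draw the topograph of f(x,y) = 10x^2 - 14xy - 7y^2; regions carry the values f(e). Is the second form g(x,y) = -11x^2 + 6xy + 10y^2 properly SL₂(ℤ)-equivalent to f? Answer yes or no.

D₁ = 476, D₂ = 476
river cycle of f (length 8): (-7, 14, 10), (10, 6, -11), (-11, 16, 5), (5, 14, -14), (-14, 14, 5), (5, 16, -11), (-11, 6, 10), (10, 14, -7)
river cycle of g (length 8): (10, 14, -7), (-7, 14, 10), (10, 6, -11), (-11, 16, 5), (5, 14, -14), (-14, 14, 5), (5, 16, -11), (-11, 6, 10)
cycles coincide ⇒ equivalent

yes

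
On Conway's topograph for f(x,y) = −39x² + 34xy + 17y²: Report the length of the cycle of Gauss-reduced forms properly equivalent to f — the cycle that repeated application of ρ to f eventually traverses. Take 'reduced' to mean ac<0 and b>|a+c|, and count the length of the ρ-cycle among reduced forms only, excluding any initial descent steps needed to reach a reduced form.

D = 3808, ⌊√D⌋ = 61
river: ρ → (17,34,-39)
river: ρ → (-39,44,12)
river: ρ → (12,52,-23)
river: ρ → (-23,40,24)
river: ρ → (24,56,-7)
river: ρ → (-7,56,24)
river: ρ → (24,40,-23)
river: ρ → (-23,52,12)
river: ρ → (12,44,-39)
river: ρ → (-39,34,17)
ρ-cycle length = 10 (tail of 0 descent steps not counted)

10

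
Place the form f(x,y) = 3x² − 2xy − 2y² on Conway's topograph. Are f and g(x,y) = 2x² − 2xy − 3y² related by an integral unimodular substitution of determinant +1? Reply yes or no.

D₁ = 28, D₂ = 28
river cycle of f (length 4): (-2, 2, 3), (3, 4, -1), (-1, 4, 3), (3, 2, -2)
river cycle of g (length 4): (-3, 2, 2), (2, 2, -3), (-3, 4, 1), (1, 4, -3)
cycles differ ⇒ inequivalent

no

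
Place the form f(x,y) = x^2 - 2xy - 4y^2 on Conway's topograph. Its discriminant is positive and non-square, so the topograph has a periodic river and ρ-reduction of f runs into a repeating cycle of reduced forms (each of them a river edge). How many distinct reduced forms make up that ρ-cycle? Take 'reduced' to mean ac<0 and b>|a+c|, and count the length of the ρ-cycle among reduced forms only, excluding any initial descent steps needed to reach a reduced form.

D = 20, ⌊√D⌋ = 4
descent: ρ → (-4,2,1)
descent: ρ → (1,4,-1)  [lands on river]
river: ρ → (-1,4,1)
ρ-cycle length = 2 (tail of 2 descent steps not counted)

2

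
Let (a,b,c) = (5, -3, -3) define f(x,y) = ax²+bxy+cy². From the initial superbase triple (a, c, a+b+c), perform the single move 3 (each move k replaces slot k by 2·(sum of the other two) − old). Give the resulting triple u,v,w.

start (5,-3,-1) = (f(1,0),f(0,1),f(1,1))
replace slot 3: 2·(5+(-3)) − (-1) = 5 → (5,-3,5)

5,-3,5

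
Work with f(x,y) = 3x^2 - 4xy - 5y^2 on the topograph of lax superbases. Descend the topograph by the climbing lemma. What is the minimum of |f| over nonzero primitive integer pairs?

descent: ρ → (-5,4,3)  [lands on river]
river: ρ → (3,8,-1)
river: ρ → (-1,8,3)
river: ρ → (3,4,-5)
river: ρ → (-5,6,2)
river: ρ → (2,6,-5)
closes: descent 1, river 6
min |a| on river = 1

1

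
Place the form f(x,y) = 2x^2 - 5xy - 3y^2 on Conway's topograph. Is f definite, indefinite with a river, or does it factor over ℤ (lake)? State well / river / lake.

D = b²−4ac = (-5)² − 4·2·(-3) = 49
D = 7² is a perfect square ⇒ form factors over ℤ ⇒ lakes

lake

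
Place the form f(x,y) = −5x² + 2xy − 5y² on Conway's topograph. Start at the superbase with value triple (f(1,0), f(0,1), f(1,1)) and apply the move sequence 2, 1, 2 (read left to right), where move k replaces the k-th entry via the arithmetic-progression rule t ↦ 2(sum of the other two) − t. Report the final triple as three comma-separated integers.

start (-5,-5,-8) = (f(1,0),f(0,1),f(1,1))
replace slot 2: 2·((-5)+(-8)) − (-5) = -21 → (-5,-21,-8)
replace slot 1: 2·((-21)+(-8)) − (-5) = -53 → (-53,-21,-8)
replace slot 2: 2·((-53)+(-8)) − (-21) = -101 → (-53,-101,-8)

-53,-101,-8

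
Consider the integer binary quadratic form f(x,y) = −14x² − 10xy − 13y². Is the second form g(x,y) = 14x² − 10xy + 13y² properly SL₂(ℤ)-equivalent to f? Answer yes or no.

D₁ = -628, D₂ = -628
f is negative-definite; reduce −f:
−f: flip: (14,10,13)→(13,-10,14)
−f: reduced (well bottom): (13,-10,14) with a≤c, −a<b≤a
flip sign back: reduced form of f is (-13,10,-14)
g: flip: (14,-10,13)→(13,10,14)
g: reduced (well bottom): (13,10,14) with a≤c, −a<b≤a
reduced forms (-13, 10, -14) vs (13, 10, 14) ⇒ inequivalent

no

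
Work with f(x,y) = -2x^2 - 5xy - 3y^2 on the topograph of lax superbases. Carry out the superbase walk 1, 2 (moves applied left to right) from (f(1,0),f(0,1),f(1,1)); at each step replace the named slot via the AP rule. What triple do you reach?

start (-2,-3,-10) = (f(1,0),f(0,1),f(1,1))
replace slot 1: 2·((-3)+(-10)) − (-2) = -24 → (-24,-3,-10)
replace slot 2: 2·((-24)+(-10)) − (-3) = -65 → (-24,-65,-10)

-24,-65,-10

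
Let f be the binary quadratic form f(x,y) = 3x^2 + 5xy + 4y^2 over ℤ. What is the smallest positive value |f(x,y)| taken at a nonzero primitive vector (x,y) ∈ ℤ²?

translate: b→-1 (≡5 mod 6), so (3,5,4)→(3,-1,2)
flip: (3,-1,2)→(2,1,3)
reduced (well bottom): (2,1,3) with a≤c, −a<b≤a
well minimum = a = 2

2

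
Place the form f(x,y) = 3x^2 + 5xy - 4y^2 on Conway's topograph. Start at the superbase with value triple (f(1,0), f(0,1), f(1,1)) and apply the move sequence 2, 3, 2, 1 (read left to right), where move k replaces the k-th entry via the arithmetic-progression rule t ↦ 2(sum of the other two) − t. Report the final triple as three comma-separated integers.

start (3,-4,4) = (f(1,0),f(0,1),f(1,1))
replace slot 2: 2·(3+4) − (-4) = 18 → (3,18,4)
replace slot 3: 2·(3+18) − 4 = 38 → (3,18,38)
replace slot 2: 2·(3+38) − 18 = 64 → (3,64,38)
replace slot 1: 2·(64+38) − 3 = 201 → (201,64,38)

201,64,38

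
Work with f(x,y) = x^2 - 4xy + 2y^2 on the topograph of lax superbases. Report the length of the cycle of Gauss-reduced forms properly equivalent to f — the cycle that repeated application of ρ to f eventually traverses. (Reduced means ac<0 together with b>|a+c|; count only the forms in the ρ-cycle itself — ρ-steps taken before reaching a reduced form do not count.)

D = 8, ⌊√D⌋ = 2
descent: ρ → (2,0,-1)
descent: ρ → (-1,2,1)  [lands on river]
river: ρ → (1,2,-1)
ρ-cycle length = 2 (tail of 2 descent steps not counted)

2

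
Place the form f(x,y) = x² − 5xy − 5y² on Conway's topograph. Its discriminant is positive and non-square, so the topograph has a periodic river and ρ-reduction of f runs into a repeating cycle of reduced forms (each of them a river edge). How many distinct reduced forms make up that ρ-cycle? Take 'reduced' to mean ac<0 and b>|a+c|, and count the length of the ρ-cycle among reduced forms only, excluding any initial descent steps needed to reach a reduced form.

D = 45, ⌊√D⌋ = 6
descent: ρ → (-5,5,1)  [lands on river]
river: ρ → (1,5,-5)
ρ-cycle length = 2 (tail of 1 descent step not counted)

2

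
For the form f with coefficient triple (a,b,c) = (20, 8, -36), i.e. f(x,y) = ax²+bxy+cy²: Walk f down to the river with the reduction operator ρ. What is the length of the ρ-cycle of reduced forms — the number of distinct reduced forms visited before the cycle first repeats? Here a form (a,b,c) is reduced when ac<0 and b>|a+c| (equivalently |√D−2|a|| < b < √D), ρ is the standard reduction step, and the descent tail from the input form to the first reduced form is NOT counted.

D = 2944, ⌊√D⌋ = 54
descent: ρ → (-36,-8,20)
descent: ρ → (20,48,-8)  [lands on river]
river: ρ → (-8,48,20)
river: ρ → (20,32,-24)
river: ρ → (-24,16,28)
river: ρ → (28,40,-12)
river: ρ → (-12,32,40)
river: ρ → (40,48,-4)
river: ρ → (-4,48,40)
river: ρ → (40,32,-12)
river: ρ → (-12,40,28)
river: ρ → (28,16,-24)
river: ρ → (-24,32,20)
ρ-cycle length = 12 (tail of 2 descent steps not counted)

12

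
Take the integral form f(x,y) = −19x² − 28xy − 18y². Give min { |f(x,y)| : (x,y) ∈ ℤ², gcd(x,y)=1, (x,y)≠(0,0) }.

translate: b→-10 (≡28 mod 38), so (19,28,18)→(19,-10,9)
flip: (19,-10,9)→(9,10,19)
translate: b→-8 (≡10 mod 18), so (9,10,19)→(9,-8,18)
reduced (well bottom): (9,-8,18) with a≤c, −a<b≤a
well minimum |f| = |-9| = 9 (negative-definite)

9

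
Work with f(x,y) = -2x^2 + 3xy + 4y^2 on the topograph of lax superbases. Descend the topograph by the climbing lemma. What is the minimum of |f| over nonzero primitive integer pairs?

river: ρ → (4,5,-1)
river: ρ → (-1,5,4)
river: ρ → (4,3,-2)
river: ρ → (-2,5,2)
river: ρ → (2,3,-4)
river: ρ → (-4,5,1)
river: ρ → (1,5,-4)
river: ρ → (-4,3,2)
river: ρ → (2,5,-2)
river: ρ → (-2,3,4)
closes: descent 0, river 10
min |a| on river = 1

1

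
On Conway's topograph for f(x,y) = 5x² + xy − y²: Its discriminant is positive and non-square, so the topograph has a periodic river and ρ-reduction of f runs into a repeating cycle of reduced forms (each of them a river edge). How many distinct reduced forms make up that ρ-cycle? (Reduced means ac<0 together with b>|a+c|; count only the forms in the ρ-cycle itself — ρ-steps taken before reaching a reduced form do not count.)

D = 21, ⌊√D⌋ = 4
descent: ρ → (-1,3,3)  [lands on river]
river: ρ → (3,3,-1)
ρ-cycle length = 2 (tail of 1 descent step not counted)

2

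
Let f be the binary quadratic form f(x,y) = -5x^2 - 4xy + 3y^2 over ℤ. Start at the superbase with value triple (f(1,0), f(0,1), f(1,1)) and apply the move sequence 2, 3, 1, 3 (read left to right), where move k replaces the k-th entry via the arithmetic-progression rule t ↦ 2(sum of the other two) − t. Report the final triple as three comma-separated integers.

start (-5,3,-6) = (f(1,0),f(0,1),f(1,1))
replace slot 2: 2·((-5)+(-6)) − 3 = -25 → (-5,-25,-6)
replace slot 3: 2·((-5)+(-25)) − (-6) = -54 → (-5,-25,-54)
replace slot 1: 2·((-25)+(-54)) − (-5) = -153 → (-153,-25,-54)
replace slot 3: 2·((-153)+(-25)) − (-54) = -302 → (-153,-25,-302)

-153,-25,-302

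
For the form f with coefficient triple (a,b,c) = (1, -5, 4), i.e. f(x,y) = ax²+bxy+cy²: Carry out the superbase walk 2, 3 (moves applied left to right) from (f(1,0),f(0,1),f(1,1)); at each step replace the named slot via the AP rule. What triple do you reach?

start (1,4,0) = (f(1,0),f(0,1),f(1,1))
replace slot 2: 2·(1+0) − 4 = -2 → (1,-2,0)
replace slot 3: 2·(1+(-2)) − 0 = -2 → (1,-2,-2)

1,-2,-2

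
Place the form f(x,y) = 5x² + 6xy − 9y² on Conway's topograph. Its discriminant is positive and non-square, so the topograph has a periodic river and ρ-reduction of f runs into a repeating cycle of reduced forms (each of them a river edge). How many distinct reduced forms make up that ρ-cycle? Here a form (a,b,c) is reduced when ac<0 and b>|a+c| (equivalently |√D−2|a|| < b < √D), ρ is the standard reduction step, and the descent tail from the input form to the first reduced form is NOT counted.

D = 216, ⌊√D⌋ = 14
river: ρ → (-9,12,2)
river: ρ → (2,12,-9)
river: ρ → (-9,6,5)
river: ρ → (5,14,-1)
river: ρ → (-1,14,5)
river: ρ → (5,6,-9)
ρ-cycle length = 6 (tail of 0 descent steps not counted)

6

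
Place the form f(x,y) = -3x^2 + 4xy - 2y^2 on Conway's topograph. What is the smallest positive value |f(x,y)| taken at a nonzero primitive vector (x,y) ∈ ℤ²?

translate: b→2 (≡-4 mod 6), so (3,-4,2)→(3,2,1)
flip: (3,2,1)→(1,-2,3)
translate: b→0 (≡-2 mod 2), so (1,-2,3)→(1,0,2)
reduced (well bottom): (1,0,2) with a≤c, −a<b≤a
well minimum |f| = |-1| = 1 (negative-definite)

1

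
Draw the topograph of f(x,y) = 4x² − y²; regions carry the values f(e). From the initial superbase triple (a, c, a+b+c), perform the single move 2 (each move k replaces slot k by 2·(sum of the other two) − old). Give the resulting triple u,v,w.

start (4,-1,3) = (f(1,0),f(0,1),f(1,1))
replace slot 2: 2·(4+3) − (-1) = 15 → (4,15,3)

4,15,3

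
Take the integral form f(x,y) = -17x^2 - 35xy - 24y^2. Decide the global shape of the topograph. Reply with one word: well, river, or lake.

D = b²−4ac = (-35)² − 4·(-17)·(-24) = -407
D < 0 ⇒ definite ⇒ every region one sign ⇒ single well

well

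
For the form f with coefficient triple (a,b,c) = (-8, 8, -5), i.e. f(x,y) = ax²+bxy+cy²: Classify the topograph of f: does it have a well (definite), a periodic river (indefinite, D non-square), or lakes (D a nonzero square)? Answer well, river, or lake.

D = b²−4ac = 8² − 4·(-8)·(-5) = -96
D < 0 ⇒ definite ⇒ every region one sign ⇒ single well

well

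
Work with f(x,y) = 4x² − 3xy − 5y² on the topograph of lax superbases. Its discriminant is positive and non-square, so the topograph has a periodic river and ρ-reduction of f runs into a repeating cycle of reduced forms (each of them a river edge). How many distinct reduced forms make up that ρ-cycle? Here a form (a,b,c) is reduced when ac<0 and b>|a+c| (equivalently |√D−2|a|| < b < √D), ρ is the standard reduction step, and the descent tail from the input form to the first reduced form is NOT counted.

D = 89, ⌊√D⌋ = 9
descent: ρ → (-5,3,4)  [lands on river]
river: ρ → (4,5,-4)
river: ρ → (-4,3,5)
river: ρ → (5,7,-2)
river: ρ → (-2,9,1)
river: ρ → (1,9,-2)
river: ρ → (-2,7,5)
river: ρ → (5,3,-4)
river: ρ → (-4,5,4)
river: ρ → (4,3,-5)
river: ρ → (-5,7,2)
river: ρ → (2,9,-1)
river: ρ → (-1,9,2)
river: ρ → (2,7,-5)
ρ-cycle length = 14 (tail of 1 descent step not counted)

14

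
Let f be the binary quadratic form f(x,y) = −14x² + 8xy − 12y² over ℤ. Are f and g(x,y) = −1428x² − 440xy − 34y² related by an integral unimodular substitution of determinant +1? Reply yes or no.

D₁ = -608, D₂ = -608
f is negative-definite; reduce −f:
−f: flip: (14,-8,12)→(12,8,14)
−f: reduced (well bottom): (12,8,14) with a≤c, −a<b≤a
flip sign back: reduced form of f is (-12,-8,-14)
g is negative-definite; reduce −g:
−g: flip: (1428,440,34)→(34,-440,1428)
−g: translate: b→-32 (≡-440 mod 68), so (34,-440,1428)→(34,-32,12)
−g: flip: (34,-32,12)→(12,32,34)
−g: translate: b→8 (≡32 mod 24), so (12,32,34)→(12,8,14)
−g: reduced (well bottom): (12,8,14) with a≤c, −a<b≤a
flip sign back: reduced form of g is (-12,-8,-14)
reduced forms (-12, -8, -14) vs (-12, -8, -14) ⇒ equivalent

yes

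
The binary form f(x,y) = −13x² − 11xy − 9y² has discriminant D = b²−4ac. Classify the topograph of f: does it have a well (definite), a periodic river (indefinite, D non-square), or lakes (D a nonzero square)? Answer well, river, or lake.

D = b²−4ac = (-11)² − 4·(-13)·(-9) = -347
D < 0 ⇒ definite ⇒ every region one sign ⇒ single well

well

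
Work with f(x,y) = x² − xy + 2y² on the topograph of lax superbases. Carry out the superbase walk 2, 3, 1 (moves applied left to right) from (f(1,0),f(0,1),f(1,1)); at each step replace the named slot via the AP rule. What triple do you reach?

start (1,2,2) = (f(1,0),f(0,1),f(1,1))
replace slot 2: 2·(1+2) − 2 = 4 → (1,4,2)
replace slot 3: 2·(1+4) − 2 = 8 → (1,4,8)
replace slot 1: 2·(4+8) − 1 = 23 → (23,4,8)

23,4,8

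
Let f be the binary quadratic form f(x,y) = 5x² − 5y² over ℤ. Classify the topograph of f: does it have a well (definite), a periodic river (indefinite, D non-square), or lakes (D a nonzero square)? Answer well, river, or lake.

D = b²−4ac = 0² − 4·5·(-5) = 100
D = 10² is a perfect square ⇒ form factors over ℤ ⇒ lakes

lake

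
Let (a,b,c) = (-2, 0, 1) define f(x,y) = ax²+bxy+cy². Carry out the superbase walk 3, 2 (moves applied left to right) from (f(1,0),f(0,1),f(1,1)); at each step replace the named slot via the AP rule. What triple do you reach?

start (-2,1,-1) = (f(1,0),f(0,1),f(1,1))
replace slot 3: 2·((-2)+1) − (-1) = -1 → (-2,1,-1)
replace slot 2: 2·((-2)+(-1)) − 1 = -7 → (-2,-7,-1)

-2,-7,-1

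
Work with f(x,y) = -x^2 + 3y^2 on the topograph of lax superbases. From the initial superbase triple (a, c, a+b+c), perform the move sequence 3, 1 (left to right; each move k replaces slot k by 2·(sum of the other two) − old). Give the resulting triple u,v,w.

start (-1,3,2) = (f(1,0),f(0,1),f(1,1))
replace slot 3: 2·((-1)+3) − 2 = 2 → (-1,3,2)
replace slot 1: 2·(3+2) − (-1) = 11 → (11,3,2)

11,3,2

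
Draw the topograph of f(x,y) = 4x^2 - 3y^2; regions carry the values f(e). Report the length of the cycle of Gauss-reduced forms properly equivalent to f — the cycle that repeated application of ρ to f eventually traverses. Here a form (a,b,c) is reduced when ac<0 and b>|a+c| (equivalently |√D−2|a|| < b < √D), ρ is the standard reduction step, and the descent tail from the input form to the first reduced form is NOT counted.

D = 48, ⌊√D⌋ = 6
descent: ρ → (-3,6,1)  [lands on river]
river: ρ → (1,6,-3)
ρ-cycle length = 2 (tail of 1 descent step not counted)

2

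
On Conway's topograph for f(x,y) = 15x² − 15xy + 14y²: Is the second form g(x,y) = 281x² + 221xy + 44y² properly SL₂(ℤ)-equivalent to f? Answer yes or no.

D₁ = -615, D₂ = -615
f: translate: b→15 (≡-15 mod 30), so (15,-15,14)→(15,15,14)
f: flip: (15,15,14)→(14,-15,15)
f: translate: b→13 (≡-15 mod 28), so (14,-15,15)→(14,13,14)
f: reduced (well bottom): (14,13,14) with a≤c, −a<b≤a
g: flip: (281,221,44)→(44,-221,281)
g: translate: b→43 (≡-221 mod 88), so (44,-221,281)→(44,43,14)
g: flip: (44,43,14)→(14,-43,44)
g: translate: b→13 (≡-43 mod 28), so (14,-43,44)→(14,13,14)
g: reduced (well bottom): (14,13,14) with a≤c, −a<b≤a
reduced forms (14, 13, 14) vs (14, 13, 14) ⇒ equivalent

yes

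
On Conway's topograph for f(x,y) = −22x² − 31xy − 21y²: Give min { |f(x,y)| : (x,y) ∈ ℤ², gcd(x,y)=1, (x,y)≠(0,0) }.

translate: b→-13 (≡31 mod 44), so (22,31,21)→(22,-13,12)
flip: (22,-13,12)→(12,13,22)
translate: b→-11 (≡13 mod 24), so (12,13,22)→(12,-11,21)
reduced (well bottom): (12,-11,21) with a≤c, −a<b≤a
well minimum |f| = |-12| = 12 (negative-definite)

12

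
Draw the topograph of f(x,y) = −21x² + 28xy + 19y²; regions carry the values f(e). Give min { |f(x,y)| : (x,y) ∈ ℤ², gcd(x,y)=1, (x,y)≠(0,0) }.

river: ρ → (19,48,-1)
river: ρ → (-1,48,19)
river: ρ → (19,28,-21)
river: ρ → (-21,14,26)
river: ρ → (26,38,-9)
river: ρ → (-9,34,34)
river: ρ → (34,34,-9)
river: ρ → (-9,38,26)
river: ρ → (26,14,-21)
river: ρ → (-21,28,19)
closes: descent 0, river 10
min |a| on river = 1

1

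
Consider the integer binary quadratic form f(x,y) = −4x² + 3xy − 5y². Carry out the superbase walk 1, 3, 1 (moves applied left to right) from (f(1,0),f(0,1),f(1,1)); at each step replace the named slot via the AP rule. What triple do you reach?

start (-4,-5,-6) = (f(1,0),f(0,1),f(1,1))
replace slot 1: 2·((-5)+(-6)) − (-4) = -18 → (-18,-5,-6)
replace slot 3: 2·((-18)+(-5)) − (-6) = -40 → (-18,-5,-40)
replace slot 1: 2·((-5)+(-40)) − (-18) = -72 → (-72,-5,-40)

-72,-5,-40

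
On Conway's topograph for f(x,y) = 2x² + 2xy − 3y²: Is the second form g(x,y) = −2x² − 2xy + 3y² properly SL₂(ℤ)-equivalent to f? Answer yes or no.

D₁ = 28, D₂ = 28
river cycle of f (length 4): (-3, 4, 1), (1, 4, -3), (-3, 2, 2), (2, 2, -3)
river cycle of g (length 4): (3, 2, -2), (-2, 2, 3), (3, 4, -1), (-1, 4, 3)
cycles differ ⇒ inequivalent

no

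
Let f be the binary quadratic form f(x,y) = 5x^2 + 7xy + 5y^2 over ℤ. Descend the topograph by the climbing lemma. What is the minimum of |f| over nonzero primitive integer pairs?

translate: b→-3 (≡7 mod 10), so (5,7,5)→(5,-3,3)
flip: (5,-3,3)→(3,3,5)
reduced (well bottom): (3,3,5) with a≤c, −a<b≤a
well minimum = a = 3

3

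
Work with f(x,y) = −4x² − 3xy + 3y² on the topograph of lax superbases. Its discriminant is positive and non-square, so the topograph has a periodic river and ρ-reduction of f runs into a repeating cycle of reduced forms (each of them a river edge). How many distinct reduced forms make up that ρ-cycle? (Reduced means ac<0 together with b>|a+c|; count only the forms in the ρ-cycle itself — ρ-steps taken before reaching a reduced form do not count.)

D = 57, ⌊√D⌋ = 7
descent: ρ → (3,3,-4)  [lands on river]
river: ρ → (-4,5,2)
river: ρ → (2,7,-1)
river: ρ → (-1,7,2)
river: ρ → (2,5,-4)
river: ρ → (-4,3,3)
ρ-cycle length = 6 (tail of 1 descent step not counted)

6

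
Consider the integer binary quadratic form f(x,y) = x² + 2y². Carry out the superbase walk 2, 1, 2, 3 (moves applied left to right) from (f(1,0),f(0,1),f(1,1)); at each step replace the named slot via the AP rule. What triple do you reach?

start (1,2,3) = (f(1,0),f(0,1),f(1,1))
replace slot 2: 2·(1+3) − 2 = 6 → (1,6,3)
replace slot 1: 2·(6+3) − 1 = 17 → (17,6,3)
replace slot 2: 2·(17+3) − 6 = 34 → (17,34,3)
replace slot 3: 2·(17+34) − 3 = 99 → (17,34,99)

17,34,99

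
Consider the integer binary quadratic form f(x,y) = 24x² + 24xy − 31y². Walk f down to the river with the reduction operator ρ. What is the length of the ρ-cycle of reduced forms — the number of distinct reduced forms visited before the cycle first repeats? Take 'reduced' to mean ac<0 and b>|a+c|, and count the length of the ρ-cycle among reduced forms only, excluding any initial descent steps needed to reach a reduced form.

D = 3552, ⌊√D⌋ = 59
river: ρ → (-31,38,17)
river: ρ → (17,30,-39)
river: ρ → (-39,48,8)
river: ρ → (8,48,-39)
river: ρ → (-39,30,17)
river: ρ → (17,38,-31)
river: ρ → (-31,24,24)
river: ρ → (24,24,-31)
ρ-cycle length = 8 (tail of 0 descent steps not counted)

8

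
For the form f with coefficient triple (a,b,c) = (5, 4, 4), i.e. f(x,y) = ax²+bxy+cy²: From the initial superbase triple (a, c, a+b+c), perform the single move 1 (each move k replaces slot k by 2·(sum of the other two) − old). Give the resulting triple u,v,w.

start (5,4,13) = (f(1,0),f(0,1),f(1,1))
replace slot 1: 2·(4+13) − 5 = 29 → (29,4,13)

29,4,13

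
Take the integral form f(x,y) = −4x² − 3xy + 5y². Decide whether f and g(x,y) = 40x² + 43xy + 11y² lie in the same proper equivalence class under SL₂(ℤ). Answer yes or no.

D₁ = 89, D₂ = 89
river cycle of f (length 14): (5, 3, -4), (-4, 5, 4), (4, 3, -5), (-5, 7, 2), (2, 9, -1), (-1, 9, 2), (2, 7, -5), (-5, 3, 4), (4, 5, -4), (-4, 3, 5), … (4 more)
river cycle of g (length 14): (-2, 7, 5), (5, 3, -4), (-4, 5, 4), (4, 3, -5), (-5, 7, 2), (2, 9, -1), (-1, 9, 2), (2, 7, -5), (-5, 3, 4), (4, 5, -4), … (4 more)
cycles coincide ⇒ equivalent

yes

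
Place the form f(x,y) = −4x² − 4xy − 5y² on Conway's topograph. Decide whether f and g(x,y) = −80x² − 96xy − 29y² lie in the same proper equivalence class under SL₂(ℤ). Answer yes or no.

D₁ = -64, D₂ = -64
f is negative-definite; reduce −f:
−f: reduced (well bottom): (4,4,5) with a≤c, −a<b≤a
flip sign back: reduced form of f is (-4,-4,-5)
g is negative-definite; reduce −g:
−g: translate: b→-64 (≡96 mod 160), so (80,96,29)→(80,-64,13)
−g: flip: (80,-64,13)→(13,64,80)
−g: translate: b→12 (≡64 mod 26), so (13,64,80)→(13,12,4)
−g: flip: (13,12,4)→(4,-12,13)
−g: translate: b→4 (≡-12 mod 8), so (4,-12,13)→(4,4,5)
−g: reduced (well bottom): (4,4,5) with a≤c, −a<b≤a
flip sign back: reduced form of g is (-4,-4,-5)
reduced forms (-4, -4, -5) vs (-4, -4, -5) ⇒ equivalent

yes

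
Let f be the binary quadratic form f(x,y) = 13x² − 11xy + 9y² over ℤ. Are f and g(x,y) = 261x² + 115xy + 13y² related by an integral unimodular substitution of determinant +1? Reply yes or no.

D₁ = -347, D₂ = -347
f: flip: (13,-11,9)→(9,11,13)
f: translate: b→-7 (≡11 mod 18), so (9,11,13)→(9,-7,11)
f: reduced (well bottom): (9,-7,11) with a≤c, −a<b≤a
g: flip: (261,115,13)→(13,-115,261)
g: translate: b→-11 (≡-115 mod 26), so (13,-115,261)→(13,-11,9)
g: flip: (13,-11,9)→(9,11,13)
g: translate: b→-7 (≡11 mod 18), so (9,11,13)→(9,-7,11)
g: reduced (well bottom): (9,-7,11) with a≤c, −a<b≤a
reduced forms (9, -7, 11) vs (9, -7, 11) ⇒ equivalent

yes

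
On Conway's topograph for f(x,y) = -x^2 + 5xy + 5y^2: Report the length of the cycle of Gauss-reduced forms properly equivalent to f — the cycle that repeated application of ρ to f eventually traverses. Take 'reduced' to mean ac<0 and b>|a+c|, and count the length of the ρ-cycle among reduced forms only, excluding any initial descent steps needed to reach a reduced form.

D = 45, ⌊√D⌋ = 6
river: ρ → (5,5,-1)
river: ρ → (-1,5,5)
ρ-cycle length = 2 (tail of 0 descent steps not counted)

2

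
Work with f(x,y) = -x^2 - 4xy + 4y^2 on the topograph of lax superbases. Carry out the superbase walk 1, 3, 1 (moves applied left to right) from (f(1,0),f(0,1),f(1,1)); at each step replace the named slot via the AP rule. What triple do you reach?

start (-1,4,-1) = (f(1,0),f(0,1),f(1,1))
replace slot 1: 2·(4+(-1)) − (-1) = 7 → (7,4,-1)
replace slot 3: 2·(7+4) − (-1) = 23 → (7,4,23)
replace slot 1: 2·(4+23) − 7 = 47 → (47,4,23)

47,4,23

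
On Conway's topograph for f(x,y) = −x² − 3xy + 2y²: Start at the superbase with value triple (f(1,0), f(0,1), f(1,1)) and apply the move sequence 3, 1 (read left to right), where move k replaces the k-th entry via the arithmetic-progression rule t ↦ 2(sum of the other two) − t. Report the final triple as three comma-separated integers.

start (-1,2,-2) = (f(1,0),f(0,1),f(1,1))
replace slot 3: 2·((-1)+2) − (-2) = 4 → (-1,2,4)
replace slot 1: 2·(2+4) − (-1) = 13 → (13,2,4)

13,2,4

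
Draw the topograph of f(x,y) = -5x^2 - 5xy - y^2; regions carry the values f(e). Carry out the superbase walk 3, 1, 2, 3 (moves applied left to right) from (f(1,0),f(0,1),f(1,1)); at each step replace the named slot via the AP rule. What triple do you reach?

start (-5,-1,-11) = (f(1,0),f(0,1),f(1,1))
replace slot 3: 2·((-5)+(-1)) − (-11) = -1 → (-5,-1,-1)
replace slot 1: 2·((-1)+(-1)) − (-5) = 1 → (1,-1,-1)
replace slot 2: 2·(1+(-1)) − (-1) = 1 → (1,1,-1)
replace slot 3: 2·(1+1) − (-1) = 5 → (1,1,5)

1,1,5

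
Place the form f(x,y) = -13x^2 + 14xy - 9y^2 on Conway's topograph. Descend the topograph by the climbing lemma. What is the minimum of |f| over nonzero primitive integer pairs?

translate: b→12 (≡-14 mod 26), so (13,-14,9)→(13,12,8)
flip: (13,12,8)→(8,-12,13)
translate: b→4 (≡-12 mod 16), so (8,-12,13)→(8,4,9)
reduced (well bottom): (8,4,9) with a≤c, −a<b≤a
well minimum |f| = |-8| = 8 (negative-definite)

8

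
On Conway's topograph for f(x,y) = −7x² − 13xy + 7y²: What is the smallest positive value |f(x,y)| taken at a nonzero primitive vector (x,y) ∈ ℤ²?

descent: ρ → (7,13,-7)  [lands on river]
river: ρ → (-7,15,5)
river: ρ → (5,15,-7)
river: ρ → (-7,13,7)
river: ρ → (7,15,-5)
river: ρ → (-5,15,7)
closes: descent 1, river 6
min |a| on river = 5

5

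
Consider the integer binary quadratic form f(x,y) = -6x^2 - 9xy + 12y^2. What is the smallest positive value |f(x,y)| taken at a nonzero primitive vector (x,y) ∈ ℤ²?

descent: ρ → (12,9,-6)  [lands on river]
river: ρ → (-6,15,6)
river: ρ → (6,9,-12)
river: ρ → (-12,15,3)
river: ρ → (3,15,-12)
river: ρ → (-12,9,6)
river: ρ → (6,15,-6)
river: ρ → (-6,9,12)
river: ρ → (12,15,-3)
river: ρ → (-3,15,12)
closes: descent 1, river 10
min |a| on river = 3

3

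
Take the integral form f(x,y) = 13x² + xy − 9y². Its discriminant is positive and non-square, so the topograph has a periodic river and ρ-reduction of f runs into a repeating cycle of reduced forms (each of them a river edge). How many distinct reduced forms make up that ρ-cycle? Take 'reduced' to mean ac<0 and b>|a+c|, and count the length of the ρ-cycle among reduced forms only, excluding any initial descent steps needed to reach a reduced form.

D = 469, ⌊√D⌋ = 21
descent: ρ → (-9,17,5)  [lands on river]
river: ρ → (5,13,-15)
river: ρ → (-15,17,3)
river: ρ → (3,19,-9)
ρ-cycle length = 4 (tail of 1 descent step not counted)

4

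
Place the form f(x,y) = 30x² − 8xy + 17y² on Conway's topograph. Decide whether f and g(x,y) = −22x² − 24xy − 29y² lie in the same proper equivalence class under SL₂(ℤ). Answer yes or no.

D₁ = -1976, D₂ = -1976
f: flip: (30,-8,17)→(17,8,30)
f: reduced (well bottom): (17,8,30) with a≤c, −a<b≤a
g is negative-definite; reduce −g:
−g: translate: b→-20 (≡24 mod 44), so (22,24,29)→(22,-20,27)
−g: reduced (well bottom): (22,-20,27) with a≤c, −a<b≤a
flip sign back: reduced form of g is (-22,20,-27)
reduced forms (17, 8, 30) vs (-22, 20, -27) ⇒ inequivalent

no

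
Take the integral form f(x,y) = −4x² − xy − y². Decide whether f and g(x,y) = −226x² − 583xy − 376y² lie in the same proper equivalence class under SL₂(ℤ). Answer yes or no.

D₁ = -15, D₂ = -15
f is negative-definite; reduce −f:
−f: flip: (4,1,1)→(1,-1,4)
−f: translate: b→1 (≡-1 mod 2), so (1,-1,4)→(1,1,4)
−f: reduced (well bottom): (1,1,4) with a≤c, −a<b≤a
flip sign back: reduced form of f is (-1,-1,-4)
g is negative-definite; reduce −g:
−g: translate: b→131 (≡583 mod 452), so (226,583,376)→(226,131,19)
−g: flip: (226,131,19)→(19,-131,226)
−g: translate: b→-17 (≡-131 mod 38), so (19,-131,226)→(19,-17,4)
−g: flip: (19,-17,4)→(4,17,19)
−g: translate: b→1 (≡17 mod 8), so (4,17,19)→(4,1,1)
−g: flip: (4,1,1)→(1,-1,4)
−g: translate: b→1 (≡-1 mod 2), so (1,-1,4)→(1,1,4)
−g: reduced (well bottom): (1,1,4) with a≤c, −a<b≤a
flip sign back: reduced form of g is (-1,-1,-4)
reduced forms (-1, -1, -4) vs (-1, -1, -4) ⇒ equivalent

yes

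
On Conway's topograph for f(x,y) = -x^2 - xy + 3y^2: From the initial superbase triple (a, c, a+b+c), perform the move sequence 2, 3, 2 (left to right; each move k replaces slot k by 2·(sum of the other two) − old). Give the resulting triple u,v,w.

start (-1,3,1) = (f(1,0),f(0,1),f(1,1))
replace slot 2: 2·((-1)+1) − 3 = -3 → (-1,-3,1)
replace slot 3: 2·((-1)+(-3)) − 1 = -9 → (-1,-3,-9)
replace slot 2: 2·((-1)+(-9)) − (-3) = -17 → (-1,-17,-9)

-1,-17,-9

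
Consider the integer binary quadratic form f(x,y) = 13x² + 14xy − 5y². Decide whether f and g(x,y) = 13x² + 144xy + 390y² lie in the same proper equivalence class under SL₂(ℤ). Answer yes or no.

D₁ = 456, D₂ = 456
river cycle of f (length 10): (-5, 16, 10), (10, 4, -11), (-11, 18, 3), (3, 18, -11), (-11, 4, 10), (10, 16, -5), (-5, 14, 13), (13, 12, -6), (-6, 12, 13), (13, 14, -5)
river cycle of g (length 10): (13, 14, -5), (-5, 16, 10), (10, 4, -11), (-11, 18, 3), (3, 18, -11), (-11, 4, 10), (10, 16, -5), (-5, 14, 13), (13, 12, -6), (-6, 12, 13)
cycles coincide ⇒ equivalent

yes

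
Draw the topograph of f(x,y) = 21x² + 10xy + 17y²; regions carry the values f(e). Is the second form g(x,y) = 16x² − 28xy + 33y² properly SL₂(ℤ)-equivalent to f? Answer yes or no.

D₁ = -1328, D₂ = -1328
f: flip: (21,10,17)→(17,-10,21)
f: reduced (well bottom): (17,-10,21) with a≤c, −a<b≤a
g: translate: b→4 (≡-28 mod 32), so (16,-28,33)→(16,4,21)
g: reduced (well bottom): (16,4,21) with a≤c, −a<b≤a
reduced forms (17, -10, 21) vs (16, 4, 21) ⇒ inequivalent

no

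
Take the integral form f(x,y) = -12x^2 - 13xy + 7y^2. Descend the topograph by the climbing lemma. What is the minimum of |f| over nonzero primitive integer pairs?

descent: ρ → (7,13,-12)  [lands on river]
river: ρ → (-12,11,8)
river: ρ → (8,21,-2)
river: ρ → (-2,19,18)
river: ρ → (18,17,-3)
river: ρ → (-3,19,12)
river: ρ → (12,5,-10)
river: ρ → (-10,15,7)
closes: descent 1, river 8
min |a| on river = 2

2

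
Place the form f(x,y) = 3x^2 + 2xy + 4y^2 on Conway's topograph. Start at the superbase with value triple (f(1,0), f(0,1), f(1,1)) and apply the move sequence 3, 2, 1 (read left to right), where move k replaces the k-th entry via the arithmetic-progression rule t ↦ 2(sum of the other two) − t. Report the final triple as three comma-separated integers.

start (3,4,9) = (f(1,0),f(0,1),f(1,1))
replace slot 3: 2·(3+4) − 9 = 5 → (3,4,5)
replace slot 2: 2·(3+5) − 4 = 12 → (3,12,5)
replace slot 1: 2·(12+5) − 3 = 31 → (31,12,5)

31,12,5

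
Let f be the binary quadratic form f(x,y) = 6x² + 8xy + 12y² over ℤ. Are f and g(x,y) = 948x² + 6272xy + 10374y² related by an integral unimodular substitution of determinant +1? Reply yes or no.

D₁ = -224, D₂ = -224
f: translate: b→-4 (≡8 mod 12), so (6,8,12)→(6,-4,10)
f: reduced (well bottom): (6,-4,10) with a≤c, −a<b≤a
g: translate: b→584 (≡6272 mod 1896), so (948,6272,10374)→(948,584,90)
g: flip: (948,584,90)→(90,-584,948)
g: translate: b→-44 (≡-584 mod 180), so (90,-584,948)→(90,-44,6)
g: flip: (90,-44,6)→(6,44,90)
g: translate: b→-4 (≡44 mod 12), so (6,44,90)→(6,-4,10)
g: reduced (well bottom): (6,-4,10) with a≤c, −a<b≤a
reduced forms (6, -4, 10) vs (6, -4, 10) ⇒ equivalent

yes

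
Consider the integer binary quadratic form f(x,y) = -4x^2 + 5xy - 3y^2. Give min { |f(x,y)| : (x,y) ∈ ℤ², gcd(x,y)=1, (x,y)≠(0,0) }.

translate: b→3 (≡-5 mod 8), so (4,-5,3)→(4,3,2)
flip: (4,3,2)→(2,-3,4)
translate: b→1 (≡-3 mod 4), so (2,-3,4)→(2,1,3)
reduced (well bottom): (2,1,3) with a≤c, −a<b≤a
well minimum |f| = |-2| = 2 (negative-definite)

2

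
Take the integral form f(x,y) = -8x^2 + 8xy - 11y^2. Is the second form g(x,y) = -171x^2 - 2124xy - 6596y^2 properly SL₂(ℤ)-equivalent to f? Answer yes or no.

D₁ = -288, D₂ = -288
f is negative-definite; reduce −f:
−f: translate: b→8 (≡-8 mod 16), so (8,-8,11)→(8,8,11)
−f: reduced (well bottom): (8,8,11) with a≤c, −a<b≤a
flip sign back: reduced form of f is (-8,-8,-11)
g is negative-definite; reduce −g:
−g: translate: b→72 (≡2124 mod 342), so (171,2124,6596)→(171,72,8)
−g: flip: (171,72,8)→(8,-72,171)
−g: translate: b→8 (≡-72 mod 16), so (8,-72,171)→(8,8,11)
−g: reduced (well bottom): (8,8,11) with a≤c, −a<b≤a
flip sign back: reduced form of g is (-8,-8,-11)
reduced forms (-8, -8, -11) vs (-8, -8, -11) ⇒ equivalent

yes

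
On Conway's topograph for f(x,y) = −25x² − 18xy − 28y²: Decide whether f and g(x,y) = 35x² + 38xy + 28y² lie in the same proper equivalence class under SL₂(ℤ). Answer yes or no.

D₁ = -2476, D₂ = -2476
f is negative-definite; reduce −f:
−f: reduced (well bottom): (25,18,28) with a≤c, −a<b≤a
flip sign back: reduced form of f is (-25,-18,-28)
g: translate: b→-32 (≡38 mod 70), so (35,38,28)→(35,-32,25)
g: flip: (35,-32,25)→(25,32,35)
g: translate: b→-18 (≡32 mod 50), so (25,32,35)→(25,-18,28)
g: reduced (well bottom): (25,-18,28) with a≤c, −a<b≤a
reduced forms (-25, -18, -28) vs (25, -18, 28) ⇒ inequivalent

no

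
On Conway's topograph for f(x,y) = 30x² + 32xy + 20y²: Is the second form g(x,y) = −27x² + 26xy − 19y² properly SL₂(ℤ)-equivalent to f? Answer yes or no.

D₁ = -1376, D₂ = -1376
f: translate: b→-28 (≡32 mod 60), so (30,32,20)→(30,-28,18)
f: flip: (30,-28,18)→(18,28,30)
f: translate: b→-8 (≡28 mod 36), so (18,28,30)→(18,-8,20)
f: reduced (well bottom): (18,-8,20) with a≤c, −a<b≤a
g is negative-definite; reduce −g:
−g: flip: (27,-26,19)→(19,26,27)
−g: translate: b→-12 (≡26 mod 38), so (19,26,27)→(19,-12,20)
−g: reduced (well bottom): (19,-12,20) with a≤c, −a<b≤a
flip sign back: reduced form of g is (-19,12,-20)
reduced forms (18, -8, 20) vs (-19, 12, -20) ⇒ inequivalent

no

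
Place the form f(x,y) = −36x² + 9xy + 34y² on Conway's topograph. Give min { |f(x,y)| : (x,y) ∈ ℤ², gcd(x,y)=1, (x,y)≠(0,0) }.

river: ρ → (34,59,-11)
river: ρ → (-11,51,54)
river: ρ → (54,57,-8)
river: ρ → (-8,55,61)
river: ρ → (61,67,-2)
river: ρ → (-2,69,27)
river: ρ → (27,39,-32)
river: ρ → (-32,25,34)
river: ρ → (34,43,-23)
river: ρ → (-23,49,28)
river: ρ → (28,63,-9)
river: ρ → (-9,63,28)
river: ρ → (28,49,-23)
river: ρ → (-23,43,34)
river: ρ → (34,25,-32)
river: ρ → (-32,39,27)
river: ρ → (27,69,-2)
river: ρ → (-2,67,61)
river: ρ → (61,55,-8)
river: ρ → (-8,57,54)
river: ρ → (54,51,-11)
river: ρ → (-11,59,34)
river: ρ → (34,9,-36)
river: ρ → (-36,63,7)
river: ρ → (7,63,-36)
river: ρ → (-36,9,34)
closes: descent 0, river 26
min |a| on river = 2

2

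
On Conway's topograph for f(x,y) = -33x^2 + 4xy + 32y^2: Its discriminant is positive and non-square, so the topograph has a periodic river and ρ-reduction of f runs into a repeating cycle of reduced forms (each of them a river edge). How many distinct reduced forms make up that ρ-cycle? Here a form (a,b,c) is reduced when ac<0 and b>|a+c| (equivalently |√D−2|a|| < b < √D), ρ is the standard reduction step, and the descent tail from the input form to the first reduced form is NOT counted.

D = 4240, ⌊√D⌋ = 65
river: ρ → (32,60,-5)
river: ρ → (-5,60,32)
river: ρ → (32,4,-33)
river: ρ → (-33,62,3)
river: ρ → (3,64,-12)
river: ρ → (-12,56,23)
river: ρ → (23,36,-32)
river: ρ → (-32,28,27)
river: ρ → (27,26,-33)
river: ρ → (-33,40,20)
river: ρ → (20,40,-33)
river: ρ → (-33,26,27)
river: ρ → (27,28,-32)
river: ρ → (-32,36,23)
river: ρ → (23,56,-12)
river: ρ → (-12,64,3)
river: ρ → (3,62,-33)
river: ρ → (-33,4,32)
ρ-cycle length = 18 (tail of 0 descent steps not counted)

18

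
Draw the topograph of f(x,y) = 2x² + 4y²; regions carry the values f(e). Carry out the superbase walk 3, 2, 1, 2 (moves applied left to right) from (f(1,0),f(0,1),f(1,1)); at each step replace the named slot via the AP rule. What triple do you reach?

start (2,4,6) = (f(1,0),f(0,1),f(1,1))
replace slot 3: 2·(2+4) − 6 = 6 → (2,4,6)
replace slot 2: 2·(2+6) − 4 = 12 → (2,12,6)
replace slot 1: 2·(12+6) − 2 = 34 → (34,12,6)
replace slot 2: 2·(34+6) − 12 = 68 → (34,68,6)

34,68,6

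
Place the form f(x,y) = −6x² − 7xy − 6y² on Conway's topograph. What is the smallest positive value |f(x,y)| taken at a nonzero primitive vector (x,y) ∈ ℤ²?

translate: b→-5 (≡7 mod 12), so (6,7,6)→(6,-5,5)
flip: (6,-5,5)→(5,5,6)
reduced (well bottom): (5,5,6) with a≤c, −a<b≤a
well minimum |f| = |-5| = 5 (negative-definite)

5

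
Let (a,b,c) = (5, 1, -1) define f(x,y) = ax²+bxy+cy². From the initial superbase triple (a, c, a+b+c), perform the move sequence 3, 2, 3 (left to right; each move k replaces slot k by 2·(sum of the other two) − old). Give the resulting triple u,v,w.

start (5,-1,5) = (f(1,0),f(0,1),f(1,1))
replace slot 3: 2·(5+(-1)) − 5 = 3 → (5,-1,3)
replace slot 2: 2·(5+3) − (-1) = 17 → (5,17,3)
replace slot 3: 2·(5+17) − 3 = 41 → (5,17,41)

5,17,41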